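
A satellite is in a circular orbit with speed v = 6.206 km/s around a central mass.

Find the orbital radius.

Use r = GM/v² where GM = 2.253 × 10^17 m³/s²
v = 6.206 km/s = 6206 m/s
GM = 2.253 × 10^17 m³/s²
v² = 3.85144 × 10^7 m²/s²
r = GM/v² = (2.253 × 10^17) / (3.85144 × 10^7) = 5.84975 × 10^9 m ≈ 5.85 Gm

Final answer: 5.85 Gm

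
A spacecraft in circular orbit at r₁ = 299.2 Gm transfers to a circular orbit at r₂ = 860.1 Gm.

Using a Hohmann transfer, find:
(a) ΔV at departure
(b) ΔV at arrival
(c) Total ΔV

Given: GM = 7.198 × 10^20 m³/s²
r₁ = 299.2 Gm = 2.992 × 10^11 m
r₂ = 860.1 Gm = 8.601 × 10^11 m
GM = 7.198 × 10^20 m³/s²
Transfer ellipse: a_t = (r₁ + r₂)/2 = 5.7965 × 10^11 m
Circular speed at r₁: v₁ = √(GM/r₁) = 49048.4 m/s
Transfer speed at r₁ (periapsis): v₁ₜ = √(GM(2/r₁ − 1/a_t)) = 59747.1 m/s
(a) ΔV₁ = v₁ₜ − v₁ = 10698.6 m/s ≈ 10.7 km/s
Circular speed at r₂: v₂ = √(GM/r₂) = 28928.9 m/s
Transfer speed at r₂ (apoapsis): v₂ₜ = √(GM(2/r₂ − 1/a_t)) = 20784 m/s
(b) ΔV₂ = v₂ − v₂ₜ = 8144.86 m/s ≈ 8.145 km/s
(c) ΔV_total = ΔV₁ + ΔV₂ = 18843.5 m/s ≈ 18.84 km/s

Final answer:
(a) ΔV₁ = 10.7 km/s
(b) ΔV₂ = 8.145 km/s
(c) ΔV_total = 18.84 km/s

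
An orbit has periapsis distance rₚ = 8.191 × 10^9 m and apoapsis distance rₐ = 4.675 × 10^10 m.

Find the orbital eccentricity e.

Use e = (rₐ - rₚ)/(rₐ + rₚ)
rₚ = 8.191 × 10^9 m
rₐ = 4.675 × 10^10 m
rₐ − rₚ = 3.8559 × 10^10 m
rₐ + rₚ = 5.4941 × 10^10 m
e = (rₐ − rₚ)/(rₐ + rₚ) = 0.701826

Final answer: e = 0.7018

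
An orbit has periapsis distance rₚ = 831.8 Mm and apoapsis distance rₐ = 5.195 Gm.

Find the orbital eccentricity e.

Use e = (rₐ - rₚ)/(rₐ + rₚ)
rₚ = 831.8 Mm = 8.318 × 10^8 m
rₐ = 5.195 Gm = 5.195 × 10^9 m
rₐ − rₚ = 4.3632 × 10^9 m
rₐ + rₚ = 6.0268 × 10^9 m
e = (rₐ − rₚ)/(rₐ + rₚ) = 0.723966

Final answer: e = 0.724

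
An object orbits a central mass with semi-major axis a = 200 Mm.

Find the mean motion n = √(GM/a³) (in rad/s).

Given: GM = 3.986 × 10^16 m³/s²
a = 200 Mm = 2 × 10^8 m
GM = 3.986 × 10^16 m³/s²
a³ = 8 × 10^24 m³
GM/a³ = (3.986 × 10^16) / (8 × 10^24) = 4.9825 × 10^-9 s⁻²
n = √(GM/a³) = 7.05868 × 10^-5 rad/s ≈ 7.059 × 10^-5 rad/s

Final answer: n = 7.059 × 10^-5 rad/s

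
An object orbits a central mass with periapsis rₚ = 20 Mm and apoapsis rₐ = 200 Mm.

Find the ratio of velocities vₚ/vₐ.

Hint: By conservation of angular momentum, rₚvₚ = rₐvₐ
rₚ = 20 Mm = 2 × 10^7 m
rₐ = 200 Mm = 2 × 10^8 m
rₚvₚ = rₐvₐ  ⇒  vₚ/vₐ = rₐ/rₚ
vₚ/vₐ = (2 × 10^8) / (2 × 10^7) = 10

Final answer: vₚ/vₐ = 10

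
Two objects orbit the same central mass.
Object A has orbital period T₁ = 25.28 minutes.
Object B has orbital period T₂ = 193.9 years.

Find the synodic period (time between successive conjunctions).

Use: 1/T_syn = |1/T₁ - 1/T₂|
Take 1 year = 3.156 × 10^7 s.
T₁ = 25.28 minutes = 1516.8 s
T₂ = 193.9 years = 6.11948 × 10^9 s
1/T₁ = 0.000659283 s⁻¹
1/T₂ = 1.63412 × 10^-10 s⁻¹
|1/T₁ − 1/T₂| = 0.000659283 s⁻¹
T_syn = 1 / |1/T₁ − 1/T₂| = 1516.8 s ≈ 25.28 minutes

Final answer: T_syn = 25.28 minutes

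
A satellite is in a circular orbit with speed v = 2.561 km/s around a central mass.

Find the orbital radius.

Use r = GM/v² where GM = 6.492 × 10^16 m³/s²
v = 2.561 km/s = 2561 m/s
GM = 6.492 × 10^16 m³/s²
v² = 6.55872 × 10^6 m²/s²
r = GM/v² = (6.492 × 10^16) / (6.55872 × 10^6) = 9.89827 × 10^9 m ≈ 9.898 Gm

Final answer: 9.898 Gm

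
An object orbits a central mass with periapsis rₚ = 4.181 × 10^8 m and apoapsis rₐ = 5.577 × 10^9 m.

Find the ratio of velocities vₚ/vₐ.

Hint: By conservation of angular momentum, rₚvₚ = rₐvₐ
rₚ = 4.181 × 10^8 m
rₐ = 5.577 × 10^9 m
rₚvₚ = rₐvₐ  ⇒  vₚ/vₐ = rₐ/rₚ
vₚ/vₐ = (5.577 × 10^9) / (4.181 × 10^8) = 13.3389

Final answer: vₚ/vₐ = 13.34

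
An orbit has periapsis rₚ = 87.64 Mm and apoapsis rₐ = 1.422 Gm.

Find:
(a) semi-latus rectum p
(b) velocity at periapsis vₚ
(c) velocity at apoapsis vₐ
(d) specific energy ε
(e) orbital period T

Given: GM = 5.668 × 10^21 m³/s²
rₚ = 87.64 Mm = 8.764 × 10^7 m
rₐ = 1.422 Gm = 1.422 × 10^9 m
GM = 5.668 × 10^21 m³/s²
a = (rₚ + rₐ)/2 = 7.5482 × 10^8 m
e = (rₐ − rₚ)/(rₐ + rₚ) = (1.33436 × 10^9) / (1.50964 × 10^9) = 0.883893
(a) 1 − e² = 0.218733;  p = a(1 − e²) = 7.5482 × 10^8 × 0.218733 = 1.65104 × 10^8 m ≈ 165.1 Mm
(b) vₚ² = GM (2/rₚ − 1/a) = 5.668 × 10^21 × (2.28206 × 10^-8 − 1.32482 × 10^-9) = 1.21838 × 10^14 m²/s²;  vₚ = 1.1038 × 10^7 m/s ≈ 1.104 × 10^4 km/s
(c) vₐ² = GM (2/rₐ − 1/a) = 5.668 × 10^21 × (1.40647 × 10^-9 − 1.32482 × 10^-9) = 4.62796 × 10^11 m²/s²;  vₐ = 680291 m/s ≈ 680.3 km/s
(d) 2a = 1.50964 × 10^9 m;  ε = −GM/(2a) = -3.75454 × 10^12 J/kg ≈ -3755 GJ/kg
(e) a³ = 4.30061 × 10^26 m³;  T = 2π √(a³/GM) = 2π × 275.455 s = 1730.73 s ≈ 28.85 minutes

Final answer:
(a) semi-latus rectum p = 165.1 Mm
(b) velocity at periapsis vₚ = 1.104 × 10^4 km/s
(c) velocity at apoapsis vₐ = 680.3 km/s
(d) specific energy ε = -3755 GJ/kg
(e) orbital period T = 28.85 minutes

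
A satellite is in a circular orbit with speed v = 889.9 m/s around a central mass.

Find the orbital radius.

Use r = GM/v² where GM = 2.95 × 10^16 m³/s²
v = 889.9 m/s
GM = 2.95 × 10^16 m³/s²
v² = 791922 m²/s²
r = GM/v² = (2.95 × 10^16) / 791922 = 3.72511 × 10^10 m ≈ 3.725 × 10^10 m

Final answer: 3.725 × 10^10 m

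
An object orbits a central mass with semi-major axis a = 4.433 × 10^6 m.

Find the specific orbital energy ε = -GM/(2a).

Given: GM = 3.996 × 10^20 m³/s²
a = 4.433 × 10^6 m
GM = 3.996 × 10^20 m³/s²
2a = 8.866 × 10^6 m
ε = −GM/(2a) = -4.50711 × 10^13 J/kg ≈ -4.507 × 10^4 GJ/kg

Final answer: -4.507 × 10^4 GJ/kg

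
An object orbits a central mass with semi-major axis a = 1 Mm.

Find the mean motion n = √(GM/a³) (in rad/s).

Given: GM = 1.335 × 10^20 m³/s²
a = 1 Mm = 1 × 10^6 m
GM = 1.335 × 10^20 m³/s²
a³ = 1 × 10^18 m³
GM/a³ = (1.335 × 10^20) / (1 × 10^18) = 133.5 s⁻²
n = √(GM/a³) = 11.5542 rad/s ≈ 11.55 rad/s

Final answer: n = 11.55 rad/s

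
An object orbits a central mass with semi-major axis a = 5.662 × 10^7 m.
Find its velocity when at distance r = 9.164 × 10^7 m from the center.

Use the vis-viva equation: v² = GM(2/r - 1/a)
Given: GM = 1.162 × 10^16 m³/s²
a = 5.662 × 10^7 m
r = 9.164 × 10^7 m
GM = 1.162 × 10^16 m³/s²
2/r − 1/a = 2.18245 × 10^-8 − 1.76616 × 10^-8 = 4.16293 × 10^-9 m⁻¹
v² = GM (2/r − 1/a) = 4.83732 × 10^7 m²/s²
v = 6955.09 m/s ≈ 6.955 km/s

Final answer: 6.955 km/s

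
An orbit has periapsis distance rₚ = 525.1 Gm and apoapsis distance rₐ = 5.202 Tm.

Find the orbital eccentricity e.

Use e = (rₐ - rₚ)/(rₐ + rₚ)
rₚ = 525.1 Gm = 5.251 × 10^11 m
rₐ = 5.202 Tm = 5.202 × 10^12 m
rₐ − rₚ = 4.6769 × 10^12 m
rₐ + rₚ = 5.7271 × 10^12 m
e = (rₐ − rₚ)/(rₐ + rₚ) = 0.816626

Final answer: e = 0.8166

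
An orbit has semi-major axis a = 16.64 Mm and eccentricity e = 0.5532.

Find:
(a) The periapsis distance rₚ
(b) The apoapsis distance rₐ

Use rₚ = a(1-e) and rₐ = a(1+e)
a = 16.64 Mm = 1.664 × 10^7 m
e = 0.5532:  1 − e = 0.4468,  1 + e = 1.5532
(a) rₚ = a(1 − e) = 1.664 × 10^7 m × 0.4468 = 7.43475 × 10^6 m ≈ 7.435 Mm
(b) rₐ = a(1 + e) = 1.664 × 10^7 m × 1.5532 = 2.58452 × 10^7 m ≈ 25.85 Mm

Final answer:
(a) rₚ = 7.435 Mm
(b) rₐ = 25.85 Mm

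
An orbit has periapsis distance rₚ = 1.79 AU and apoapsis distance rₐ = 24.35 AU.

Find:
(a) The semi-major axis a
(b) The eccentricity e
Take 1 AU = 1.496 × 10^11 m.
rₚ = 1.79 AU = 2.67784 × 10^11 m
rₐ = 24.35 AU = 3.64276 × 10^12 m
(a) a = (rₚ + rₐ)/2 = 1.95527 × 10^12 m ≈ 13.07 AU
(b) e = (rₐ − rₚ)/(rₐ + rₚ) = (3.37498 × 10^12) / (3.91054 × 10^12) = 0.863045

Final answer:
(a) a = 13.07 AU
(b) e = 0.863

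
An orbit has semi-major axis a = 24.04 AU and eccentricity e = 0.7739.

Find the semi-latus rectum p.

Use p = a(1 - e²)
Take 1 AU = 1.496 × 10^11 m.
a = 24.04 AU = 3.59638 × 10^12 m
e = 0.7739,  e² = 0.598921,  1 − e² = 0.401079
p = a(1 − e²) = 3.59638 × 10^12 m × 0.401079 = 1.44243 × 10^12 m ≈ 9.642 AU

Final answer: p = 9.642 AU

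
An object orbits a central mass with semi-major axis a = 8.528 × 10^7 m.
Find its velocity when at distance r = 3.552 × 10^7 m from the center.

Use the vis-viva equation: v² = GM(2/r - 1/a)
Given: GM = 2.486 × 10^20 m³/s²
a = 8.528 × 10^7 m
r = 3.552 × 10^7 m
GM = 2.486 × 10^20 m³/s²
2/r − 1/a = 5.63063 × 10^-8 − 1.17261 × 10^-8 = 4.45802 × 10^-8 m⁻¹
v² = GM (2/r − 1/a) = 1.10826 × 10^13 m²/s²
v = 3.32906 × 10^6 m/s ≈ 3329 km/s

Final answer: 3329 km/s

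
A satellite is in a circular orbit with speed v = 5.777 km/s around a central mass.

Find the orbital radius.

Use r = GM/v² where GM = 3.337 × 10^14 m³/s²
v = 5.777 km/s = 5777 m/s
GM = 3.337 × 10^14 m³/s²
v² = 3.33737 × 10^7 m²/s²
r = GM/v² = (3.337 × 10^14) / (3.33737 × 10^7) = 9.99888 × 10^6 m ≈ 9.999 Mm

Final answer: 9.999 Mm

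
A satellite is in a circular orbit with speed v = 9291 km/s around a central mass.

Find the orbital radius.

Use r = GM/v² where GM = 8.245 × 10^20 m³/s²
v = 9291 km/s = 9.291 × 10^6 m/s
GM = 8.245 × 10^20 m³/s²
v² = 8.63227 × 10^13 m²/s²
r = GM/v² = (8.245 × 10^20) / (8.63227 × 10^13) = 9.55137 × 10^6 m ≈ 9.551 × 10^6 m

Final answer: 9.551 × 10^6 m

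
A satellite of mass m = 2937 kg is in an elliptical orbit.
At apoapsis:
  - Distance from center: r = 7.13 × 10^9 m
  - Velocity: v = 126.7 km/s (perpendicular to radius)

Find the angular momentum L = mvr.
r = 7.13 × 10^9 m
v = 126.7 km/s = 126700 m/s
vr = 126700 × 7.13 × 10^9 = 9.03371 × 10^14 m²/s
L = m × vr = 2937 × 9.03371 × 10^14 = 2.6532 × 10^18 kg·m²/s ≈ 2.653 × 10^18 kg·m²/s

Final answer: L = 2.653 × 10^18 kg·m²/s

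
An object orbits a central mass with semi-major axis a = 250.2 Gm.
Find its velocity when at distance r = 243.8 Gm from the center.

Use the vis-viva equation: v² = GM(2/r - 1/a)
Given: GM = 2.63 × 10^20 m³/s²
a = 250.2 Gm = 2.502 × 10^11 m
r = 243.8 Gm = 2.438 × 10^11 m
GM = 2.63 × 10^20 m³/s²
2/r − 1/a = 8.20345 × 10^-12 − 3.9968 × 10^-12 = 4.20664 × 10^-12 m⁻¹
v² = GM (2/r − 1/a) = 1.10635 × 10^9 m²/s²
v = 33261.8 m/s ≈ 33.26 km/s

Final answer: 33.26 km/s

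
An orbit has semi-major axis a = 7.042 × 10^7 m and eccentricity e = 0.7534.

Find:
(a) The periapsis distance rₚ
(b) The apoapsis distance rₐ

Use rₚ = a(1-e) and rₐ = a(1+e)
a = 7.042 × 10^7 m
e = 0.7534:  1 − e = 0.2466,  1 + e = 1.7534
(a) rₚ = a(1 − e) = 7.042 × 10^7 m × 0.2466 = 1.73656 × 10^7 m ≈ 1.737 × 10^7 m
(b) rₐ = a(1 + e) = 7.042 × 10^7 m × 1.7534 = 1.23474 × 10^8 m ≈ 1.235 × 10^8 m

Final answer:
(a) rₚ = 1.737 × 10^7 m
(b) rₐ = 1.235 × 10^8 m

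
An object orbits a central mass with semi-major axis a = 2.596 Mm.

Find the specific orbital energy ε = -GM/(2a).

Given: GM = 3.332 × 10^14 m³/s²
a = 2.596 Mm = 2.596 × 10^6 m
GM = 3.332 × 10^14 m³/s²
2a = 5.192 × 10^6 m
ε = −GM/(2a) = -6.41757 × 10^7 J/kg ≈ -64.18 MJ/kg

Final answer: -64.18 MJ/kg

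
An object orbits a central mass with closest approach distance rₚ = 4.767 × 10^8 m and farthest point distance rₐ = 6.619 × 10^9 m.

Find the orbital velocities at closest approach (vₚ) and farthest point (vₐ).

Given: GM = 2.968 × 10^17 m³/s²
rₚ = 4.767 × 10^8 m
rₐ = 6.619 × 10^9 m
GM = 2.968 × 10^17 m³/s²
a = (rₚ + rₐ)/2 = 3.54785 × 10^9 m
Vis-viva: v² = GM (2/r − 1/a)
vₚ² = 2.968 × 10^17 × (4.19551 × 10^-9 − 2.81861 × 10^-10) = 1.16157 × 10^9 m²/s²
vₚ = 34081.8 m/s ≈ 34.08 km/s
vₐ² = 2.968 × 10^17 × (3.0216 × 10^-10 − 2.81861 × 10^-10) = 6.02492 × 10^6 m²/s²
vₐ = 2454.57 m/s ≈ 2.455 km/s

Final answer: vₚ = 34.08 km/s, vₐ = 2.455 km/s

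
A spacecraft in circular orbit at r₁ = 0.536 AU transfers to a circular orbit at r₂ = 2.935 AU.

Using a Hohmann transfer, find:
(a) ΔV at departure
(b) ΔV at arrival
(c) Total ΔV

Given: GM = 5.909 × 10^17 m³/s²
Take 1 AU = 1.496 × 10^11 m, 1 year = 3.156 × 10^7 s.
r₁ = 0.536 AU = 8.01856 × 10^10 m
r₂ = 2.935 AU = 4.39076 × 10^11 m
GM = 5.909 × 10^17 m³/s²
Transfer ellipse: a_t = (r₁ + r₂)/2 = 2.59631 × 10^11 m
Circular speed at r₁: v₁ = √(GM/r₁) = 2714.62 m/s
Transfer speed at r₁ (periapsis): v₁ₜ = √(GM(2/r₁ − 1/a_t)) = 3530.21 m/s
(a) ΔV₁ = v₁ₜ − v₁ = 815.592 m/s ≈ 0.1721 AU/year
Circular speed at r₂: v₂ = √(GM/r₂) = 1160.08 m/s
Transfer speed at r₂ (apoapsis): v₂ₜ = √(GM(2/r₂ − 1/a_t)) = 644.699 m/s
(b) ΔV₂ = v₂ − v₂ₜ = 515.379 m/s ≈ 0.1087 AU/year
(c) ΔV_total = ΔV₁ + ΔV₂ = 1330.97 m/s ≈ 0.2808 AU/year

Final answer:
(a) ΔV₁ = 0.1721 AU/year
(b) ΔV₂ = 0.1087 AU/year
(c) ΔV_total = 0.2808 AU/year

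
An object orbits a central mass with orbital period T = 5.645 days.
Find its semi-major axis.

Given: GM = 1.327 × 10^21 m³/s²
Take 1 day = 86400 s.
T = 5.645 days = 487728 s
GM = 1.327 × 10^21 m³/s²
Kepler's third law: a³ = GM T² / (4π²)
T² = 2.37879 × 10^11 s²
a³ = (1.327 × 10^21) × (2.37879 × 10^11) / (4π²) = 7.99589 × 10^30 m³
a = (a³)^(1/3) = 1.99966 × 10^10 m ≈ 20 Gm

Final answer: 20 Gm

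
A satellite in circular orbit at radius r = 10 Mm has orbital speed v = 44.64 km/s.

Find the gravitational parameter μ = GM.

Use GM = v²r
r = 10 Mm = 1 × 10^7 m
v = 44.64 km/s = 44640 m/s
v² = 1.99273 × 10^9 m²/s²
GM = v²r = 1.99273 × 10^9 × 1 × 10^7 = 1.99273 × 10^16 m³/s²
GM ≈ 1.993 × 10^16 m³/s²

Final answer: GM = 1.993 × 10^16 m³/s²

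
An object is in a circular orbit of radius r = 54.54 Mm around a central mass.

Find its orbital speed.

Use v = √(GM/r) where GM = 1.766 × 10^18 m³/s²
r = 54.54 Mm = 5.454 × 10^7 m
GM = 1.766 × 10^18 m³/s²
GM/r = (1.766 × 10^18) / (5.454 × 10^7) = 3.23799 × 10^10 m²/s²
v = √(GM/r) = 179944 m/s ≈ 179.9 km/s

Final answer: 179.9 km/s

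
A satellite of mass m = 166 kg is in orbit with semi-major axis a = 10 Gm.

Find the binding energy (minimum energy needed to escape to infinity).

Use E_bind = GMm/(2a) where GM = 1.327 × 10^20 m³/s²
a = 10 Gm = 1 × 10^10 m
GM = 1.327 × 10^20 m³/s²
m = 166 kg
GMm = 1.327 × 10^20 × 166 = 2.20282 × 10^22 m³·kg/s²
2a = 2 × 10^10 m
E_bind = GMm/(2a) = 1.10141 × 10^12 J ≈ 1.101 TJ

Final answer: 1.101 TJ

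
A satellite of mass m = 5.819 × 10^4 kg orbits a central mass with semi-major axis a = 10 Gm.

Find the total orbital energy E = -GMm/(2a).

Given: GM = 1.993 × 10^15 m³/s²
a = 10 Gm = 1 × 10^10 m
GM = 1.993 × 10^15 m³/s²
2a = 2 × 10^10 m
GMm = 1.993 × 10^15 × 58190 = 1.15973 × 10^20 m³·kg/s²
E = −GMm/(2a) = -5.79863 × 10^9 J ≈ -5.799 GJ

Final answer: -5.799 GJ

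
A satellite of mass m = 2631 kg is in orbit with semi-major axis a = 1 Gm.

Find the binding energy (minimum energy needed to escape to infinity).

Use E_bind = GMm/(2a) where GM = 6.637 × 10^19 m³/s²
a = 1 Gm = 1 × 10^9 m
GM = 6.637 × 10^19 m³/s²
m = 2631 kg
GMm = 6.637 × 10^19 × 2631 = 1.74619 × 10^23 m³·kg/s²
2a = 2 × 10^9 m
E_bind = GMm/(2a) = 8.73097 × 10^13 J ≈ 87.31 TJ

Final answer: 87.31 TJ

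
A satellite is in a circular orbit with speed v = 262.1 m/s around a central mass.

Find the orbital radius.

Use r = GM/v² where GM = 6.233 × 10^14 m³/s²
v = 262.1 m/s
GM = 6.233 × 10^14 m³/s²
v² = 68696.4 m²/s²
r = GM/v² = (6.233 × 10^14) / 68696.4 = 9.07325 × 10^9 m ≈ 9.073 × 10^9 m

Final answer: 9.073 × 10^9 m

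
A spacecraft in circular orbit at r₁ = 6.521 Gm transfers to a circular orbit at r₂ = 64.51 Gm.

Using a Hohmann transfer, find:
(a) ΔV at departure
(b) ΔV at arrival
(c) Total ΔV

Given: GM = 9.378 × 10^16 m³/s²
r₁ = 6.521 Gm = 6.521 × 10^9 m
r₂ = 64.51 Gm = 6.451 × 10^10 m
GM = 9.378 × 10^16 m³/s²
Transfer ellipse: a_t = (r₁ + r₂)/2 = 3.55155 × 10^10 m
Circular speed at r₁: v₁ = √(GM/r₁) = 3792.26 m/s
Transfer speed at r₁ (periapsis): v₁ₜ = √(GM(2/r₁ − 1/a_t)) = 5110.96 m/s
(a) ΔV₁ = v₁ₜ − v₁ = 1318.7 m/s ≈ 1.319 km/s
Circular speed at r₂: v₂ = √(GM/r₂) = 1205.71 m/s
Transfer speed at r₂ (apoapsis): v₂ₜ = √(GM(2/r₂ − 1/a_t)) = 516.642 m/s
(b) ΔV₂ = v₂ − v₂ₜ = 689.064 m/s ≈ 689.1 m/s
(c) ΔV_total = ΔV₁ + ΔV₂ = 2007.77 m/s ≈ 2.008 km/s

Final answer:
(a) ΔV₁ = 1.319 km/s
(b) ΔV₂ = 689.1 m/s
(c) ΔV_total = 2.008 km/s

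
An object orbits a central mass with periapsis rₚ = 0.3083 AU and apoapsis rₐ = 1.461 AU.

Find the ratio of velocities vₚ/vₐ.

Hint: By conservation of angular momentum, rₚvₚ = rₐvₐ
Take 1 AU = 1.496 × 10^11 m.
rₚ = 0.3083 AU = 4.61217 × 10^10 m
rₐ = 1.461 AU = 2.18566 × 10^11 m
rₚvₚ = rₐvₐ  ⇒  vₚ/vₐ = rₐ/rₚ
vₚ/vₐ = (2.18566 × 10^11) / (4.61217 × 10^10) = 4.73889

Final answer: vₚ/vₐ = 4.739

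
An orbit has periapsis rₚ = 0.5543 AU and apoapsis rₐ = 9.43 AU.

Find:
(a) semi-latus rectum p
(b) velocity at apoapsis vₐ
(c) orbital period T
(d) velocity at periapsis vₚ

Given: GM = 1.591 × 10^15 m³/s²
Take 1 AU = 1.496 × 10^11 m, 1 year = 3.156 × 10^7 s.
rₚ = 0.5543 AU = 8.29233 × 10^10 m
rₐ = 9.43 AU = 1.41073 × 10^12 m
GM = 1.591 × 10^15 m³/s²
a = (rₚ + rₐ)/2 = 7.46826 × 10^11 m
e = (rₐ − rₚ)/(rₐ + rₚ) = (1.3278 × 10^12) / (1.49365 × 10^12) = 0.888966
(a) 1 − e² = 0.20974;  p = a(1 − e²) = 7.46826 × 10^11 × 0.20974 = 1.56639 × 10^11 m ≈ 1.047 AU
(b) vₐ² = GM (2/rₐ − 1/a) = 1.591 × 10^15 × (1.41771 × 10^-12 − 1.339 × 10^-12) = 125.223 m²/s²;  vₐ = 11.1903 m/s ≈ 11.19 m/s
(c) a³ = 4.16541 × 10^35 m³;  T = 2π √(a³/GM) = 2π × 1.61806 × 10^10 s = 1.01666 × 10^11 s ≈ 3221 years
(d) vₚ² = GM (2/rₚ − 1/a) = 1.591 × 10^15 × (2.41187 × 10^-11 − 1.339 × 10^-12) = 36242.5 m²/s²;  vₚ = 190.375 m/s ≈ 190.4 m/s

Final answer:
(a) semi-latus rectum p = 1.047 AU
(b) velocity at apoapsis vₐ = 11.19 m/s
(c) orbital period T = 3221 years
(d) velocity at periapsis vₚ = 190.4 m/s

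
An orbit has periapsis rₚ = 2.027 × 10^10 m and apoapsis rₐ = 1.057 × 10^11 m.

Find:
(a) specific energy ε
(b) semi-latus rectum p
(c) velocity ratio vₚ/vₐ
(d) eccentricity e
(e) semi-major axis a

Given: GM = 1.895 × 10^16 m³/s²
rₚ = 2.027 × 10^10 m
rₐ = 1.057 × 10^11 m
GM = 1.895 × 10^16 m³/s²
a = (rₚ + rₐ)/2 = 6.2985 × 10^10 m
e = (rₐ − rₚ)/(rₐ + rₚ) = (8.543 × 10^10) / (1.2597 × 10^11) = 0.678177
(a) 2a = 1.2597 × 10^11 m;  ε = −GM/(2a) = -150433 J/kg ≈ -150.4 kJ/kg
(b) 1 − e² = 0.540075;  p = a(1 − e²) = 6.2985 × 10^10 × 0.540075 = 3.40167 × 10^10 m ≈ 3.402 × 10^10 m
(c) vₚ/vₐ = rₐ/rₚ (angular momentum) = (1.057 × 10^11) / (2.027 × 10^10) = 5.2146 ≈ 5.215
(d) e = 0.678177 ≈ 0.6782
(e) a = 6.2985 × 10^10 m ≈ 6.298 × 10^10 m

Final answer:
(a) specific energy ε = -150.4 kJ/kg
(b) semi-latus rectum p = 3.402 × 10^10 m
(c) velocity ratio vₚ/vₐ = 5.215
(d) eccentricity e = 0.6782
(e) semi-major axis a = 6.298 × 10^10 m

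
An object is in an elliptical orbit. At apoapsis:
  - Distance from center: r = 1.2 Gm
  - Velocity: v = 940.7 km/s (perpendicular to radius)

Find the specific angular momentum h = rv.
r = 1.2 Gm = 1.2 × 10^9 m
v = 940.7 km/s = 940700 m/s
h = rv = 1.2 × 10^9 × 940700 = 1.12884 × 10^15 m²/s ≈ 1.129 × 10^15 m²/s

Final answer: h = 1.129 × 10^15 m²/s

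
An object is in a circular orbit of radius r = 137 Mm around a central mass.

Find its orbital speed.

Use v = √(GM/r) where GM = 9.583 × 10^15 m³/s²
r = 137 Mm = 1.37 × 10^8 m
GM = 9.583 × 10^15 m³/s²
GM/r = (9.583 × 10^15) / (1.37 × 10^8) = 6.99489 × 10^7 m²/s²
v = √(GM/r) = 8363.55 m/s ≈ 8.364 km/s

Final answer: 8.364 km/s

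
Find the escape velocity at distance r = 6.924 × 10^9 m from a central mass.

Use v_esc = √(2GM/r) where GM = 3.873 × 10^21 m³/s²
r = 6.924 × 10^9 m
GM = 3.873 × 10^21 m³/s²
2GM/r = 2 × (3.873 × 10^21) / (6.924 × 10^9) = 1.11872 × 10^12 m²/s²
v_esc = √(2GM/r) = 1.05769 × 10^6 m/s ≈ 1058 km/s

Final answer: 1058 km/s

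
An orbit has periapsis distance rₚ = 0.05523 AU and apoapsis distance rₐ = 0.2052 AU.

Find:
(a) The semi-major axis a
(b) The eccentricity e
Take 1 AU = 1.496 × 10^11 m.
rₚ = 0.05523 AU = 8.26241 × 10^9 m
rₐ = 0.2052 AU = 3.06979 × 10^10 m
(a) a = (rₚ + rₐ)/2 = 1.94802 × 10^10 m ≈ 0.1302 AU
(b) e = (rₐ − rₚ)/(rₐ + rₚ) = (2.24355 × 10^10) / (3.89603 × 10^10) = 0.575855

Final answer:
(a) a = 0.1302 AU
(b) e = 0.5759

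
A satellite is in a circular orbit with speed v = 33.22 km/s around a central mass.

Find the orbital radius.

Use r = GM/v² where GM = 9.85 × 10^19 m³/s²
v = 33.22 km/s = 33220 m/s
GM = 9.85 × 10^19 m³/s²
v² = 1.10357 × 10^9 m²/s²
r = GM/v² = (9.85 × 10^19) / (1.10357 × 10^9) = 8.92559 × 10^10 m ≈ 89.26 Gm

Final answer: 89.26 Gm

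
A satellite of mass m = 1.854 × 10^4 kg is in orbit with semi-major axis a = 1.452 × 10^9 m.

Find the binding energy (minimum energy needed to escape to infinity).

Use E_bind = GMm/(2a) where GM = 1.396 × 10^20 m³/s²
a = 1.452 × 10^9 m
GM = 1.396 × 10^20 m³/s²
m = 1.854 × 10^4 kg
GMm = 1.396 × 10^20 × 18540 = 2.58818 × 10^24 m³·kg/s²
2a = 2.904 × 10^9 m
E_bind = GMm/(2a) = 8.91248 × 10^14 J ≈ 891.2 TJ

Final answer: 891.2 TJ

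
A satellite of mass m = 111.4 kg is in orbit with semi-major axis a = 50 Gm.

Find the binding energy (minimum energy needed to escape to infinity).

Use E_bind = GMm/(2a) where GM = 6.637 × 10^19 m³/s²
a = 50 Gm = 5 × 10^10 m
GM = 6.637 × 10^19 m³/s²
m = 111.4 kg
GMm = 6.637 × 10^19 × 111.4 = 7.39362 × 10^21 m³·kg/s²
2a = 1 × 10^11 m
E_bind = GMm/(2a) = 7.39362 × 10^10 J ≈ 73.94 GJ

Final answer: 73.94 GJ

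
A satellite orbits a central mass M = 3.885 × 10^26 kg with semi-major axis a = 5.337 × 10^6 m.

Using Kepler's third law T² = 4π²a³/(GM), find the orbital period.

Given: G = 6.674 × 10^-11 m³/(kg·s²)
M = 3.885 × 10^26 kg
GM = G × M = 6.674 × 10^-11 × 3.885 × 10^26 = 2.59285 × 10^16 m³/s²
a = 5.337 × 10^6 m
a³ = 1.52017 × 10^20 m³
T = 2π √(a³/GM) = 2π √((1.52017 × 10^20) / (2.59285 × 10^16)) = 2π × 76.5697 s
T = 481.102 s ≈ 8.018 minutes

Final answer: 8.018 minutes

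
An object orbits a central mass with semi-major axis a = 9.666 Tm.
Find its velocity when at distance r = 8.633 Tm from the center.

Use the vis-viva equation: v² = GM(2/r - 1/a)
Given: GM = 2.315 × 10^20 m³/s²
a = 9.666 Tm = 9.666 × 10^12 m
r = 8.633 Tm = 8.633 × 10^12 m
GM = 2.315 × 10^20 m³/s²
2/r − 1/a = 2.31669 × 10^-13 − 1.03455 × 10^-13 = 1.28214 × 10^-13 m⁻¹
v² = GM (2/r − 1/a) = 2.96815 × 10^7 m²/s²
v = 5448.07 m/s ≈ 5.448 km/s

Final answer: 5.448 km/s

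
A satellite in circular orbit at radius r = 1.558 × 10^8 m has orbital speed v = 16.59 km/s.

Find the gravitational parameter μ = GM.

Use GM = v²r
r = 1.558 × 10^8 m
v = 16.59 km/s = 16590 m/s
v² = 2.75228 × 10^8 m²/s²
GM = v²r = 2.75228 × 10^8 × 1.558 × 10^8 = 4.28805 × 10^16 m³/s²
GM ≈ 4.288 × 10^16 m³/s²

Final answer: GM = 4.288 × 10^16 m³/s²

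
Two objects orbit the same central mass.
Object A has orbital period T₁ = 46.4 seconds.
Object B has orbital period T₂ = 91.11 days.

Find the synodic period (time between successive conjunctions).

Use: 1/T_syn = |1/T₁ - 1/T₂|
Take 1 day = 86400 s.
T₁ = 46.4 seconds
T₂ = 91.11 days = 7.8719 × 10^6 s
1/T₁ = 0.0215517 s⁻¹
1/T₂ = 1.27034 × 10^-7 s⁻¹
|1/T₁ − 1/T₂| = 0.0215516 s⁻¹
T_syn = 1 / |1/T₁ − 1/T₂| = 46.4003 s ≈ 46.4 seconds

Final answer: T_syn = 46.4 seconds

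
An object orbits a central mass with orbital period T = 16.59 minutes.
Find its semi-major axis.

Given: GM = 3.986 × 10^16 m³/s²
T = 16.59 minutes = 995.4 s
GM = 3.986 × 10^16 m³/s²
Kepler's third law: a³ = GM T² / (4π²)
T² = 990821 s²
a³ = (3.986 × 10^16) × 990821 / (4π²) = 1.0004 × 10^21 m³
a = (a³)^(1/3) = 1.00013 × 10^7 m ≈ 10 Mm

Final answer: 10 Mm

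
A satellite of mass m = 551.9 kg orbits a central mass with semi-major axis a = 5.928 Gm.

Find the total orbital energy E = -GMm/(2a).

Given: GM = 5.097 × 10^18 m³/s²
a = 5.928 Gm = 5.928 × 10^9 m
GM = 5.097 × 10^18 m³/s²
2a = 1.1856 × 10^10 m
GMm = 5.097 × 10^18 × 551.9 = 2.81303 × 10^21 m³·kg/s²
E = −GMm/(2a) = -2.37267 × 10^11 J ≈ -237.3 GJ

Final answer: -237.3 GJ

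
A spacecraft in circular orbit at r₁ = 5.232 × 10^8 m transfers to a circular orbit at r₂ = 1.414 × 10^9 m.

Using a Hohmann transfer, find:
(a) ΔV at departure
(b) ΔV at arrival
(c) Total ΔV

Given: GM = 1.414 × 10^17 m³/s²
r₁ = 5.232 × 10^8 m
r₂ = 1.414 × 10^9 m
GM = 1.414 × 10^17 m³/s²
Transfer ellipse: a_t = (r₁ + r₂)/2 = 9.686 × 10^8 m
Circular speed at r₁: v₁ = √(GM/r₁) = 16439.6 m/s
Transfer speed at r₁ (periapsis): v₁ₜ = √(GM(2/r₁ − 1/a_t)) = 19862.9 m/s
(a) ΔV₁ = v₁ₜ − v₁ = 3423.35 m/s ≈ 3.423 km/s
Circular speed at r₂: v₂ = √(GM/r₂) = 10000 m/s
Transfer speed at r₂ (apoapsis): v₂ₜ = √(GM(2/r₂ − 1/a_t)) = 7349.57 m/s
(b) ΔV₂ = v₂ − v₂ₜ = 2650.43 m/s ≈ 2.65 km/s
(c) ΔV_total = ΔV₁ + ΔV₂ = 6073.78 m/s ≈ 6.074 km/s

Final answer:
(a) ΔV₁ = 3.423 km/s
(b) ΔV₂ = 2.65 km/s
(c) ΔV_total = 6.074 km/s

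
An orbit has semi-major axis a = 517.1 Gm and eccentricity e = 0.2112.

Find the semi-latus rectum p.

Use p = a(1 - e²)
a = 517.1 Gm = 5.171 × 10^11 m
e = 0.2112,  e² = 0.0446054,  1 − e² = 0.955395
p = a(1 − e²) = 5.171 × 10^11 m × 0.955395 = 4.94035 × 10^11 m ≈ 494 Gm

Final answer: p = 494 Gm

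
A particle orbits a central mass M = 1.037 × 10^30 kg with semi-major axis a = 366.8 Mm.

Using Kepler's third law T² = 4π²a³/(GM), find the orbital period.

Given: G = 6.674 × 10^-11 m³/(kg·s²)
M = 1.037 × 10^30 kg
GM = G × M = 6.674 × 10^-11 × 1.037 × 10^30 = 6.92094 × 10^19 m³/s²
a = 366.8 Mm = 3.668 × 10^8 m
a³ = 4.93501 × 10^25 m³
T = 2π √(a³/GM) = 2π √((4.93501 × 10^25) / (6.92094 × 10^19)) = 2π × 844.426 s
T = 5305.68 s ≈ 1.474 hours

Final answer: 1.474 hours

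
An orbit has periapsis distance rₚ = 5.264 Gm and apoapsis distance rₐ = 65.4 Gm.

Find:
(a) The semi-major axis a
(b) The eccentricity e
rₚ = 5.264 Gm = 5.264 × 10^9 m
rₐ = 65.4 Gm = 6.54 × 10^10 m
(a) a = (rₚ + rₐ)/2 = 3.5332 × 10^10 m ≈ 35.33 Gm
(b) e = (rₐ − rₚ)/(rₐ + rₚ) = (6.0136 × 10^10) / (7.0664 × 10^10) = 0.851013

Final answer:
(a) a = 35.33 Gm
(b) e = 0.851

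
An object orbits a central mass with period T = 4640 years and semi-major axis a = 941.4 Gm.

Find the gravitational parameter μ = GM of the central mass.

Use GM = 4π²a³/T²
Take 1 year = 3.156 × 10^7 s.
T = 4640 years = 1.46438 × 10^11 s
a = 941.4 Gm = 9.414 × 10^11 m
a³ = 8.34301 × 10^35 m³
T² = 2.14442 × 10^22 s²
GM = 4π² × (8.34301 × 10^35) / (2.14442 × 10^22) = 1.53593 × 10^15 m³/s²
GM ≈ 1.536 × 10^15 m³/s²

Final answer: GM = 1.536 × 10^15 m³/s²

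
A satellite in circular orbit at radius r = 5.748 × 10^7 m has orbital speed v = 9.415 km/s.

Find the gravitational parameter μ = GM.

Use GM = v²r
r = 5.748 × 10^7 m
v = 9.415 km/s = 9415 m/s
v² = 8.86422 × 10^7 m²/s²
GM = v²r = 8.86422 × 10^7 × 5.748 × 10^7 = 5.09516 × 10^15 m³/s²
GM ≈ 5.095 × 10^15 m³/s²

Final answer: GM = 5.095 × 10^15 m³/s²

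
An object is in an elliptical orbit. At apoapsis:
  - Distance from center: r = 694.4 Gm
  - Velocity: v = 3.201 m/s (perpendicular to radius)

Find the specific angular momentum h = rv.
r = 694.4 Gm = 6.944 × 10^11 m
v = 3.201 m/s
h = rv = 6.944 × 10^11 × 3.201 = 2.22277 × 10^12 m²/s ≈ 2.223 × 10^12 m²/s

Final answer: h = 2.223 × 10^12 m²/s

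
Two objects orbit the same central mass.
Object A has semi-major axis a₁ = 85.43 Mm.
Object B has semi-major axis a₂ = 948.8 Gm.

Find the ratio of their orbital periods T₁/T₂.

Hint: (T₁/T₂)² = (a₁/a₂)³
a₁ = 85.43 Mm = 8.543 × 10^7 m
a₂ = 948.8 Gm = 9.488 × 10^11 m
a₁/a₂ = 9.00401 × 10^-5
T₁/T₂ = (a₁/a₂)^(3/2) = (9.00401 × 10^-5)^1.5 = 8.54385 × 10^-7

Final answer: T₁/T₂ = 8.544 × 10^-7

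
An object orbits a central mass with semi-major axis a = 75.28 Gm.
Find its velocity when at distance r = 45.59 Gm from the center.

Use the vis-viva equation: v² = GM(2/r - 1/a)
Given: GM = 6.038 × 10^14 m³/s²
a = 75.28 Gm = 7.528 × 10^10 m
r = 45.59 Gm = 4.559 × 10^10 m
GM = 6.038 × 10^14 m³/s²
2/r − 1/a = 4.38693 × 10^-11 − 1.32837 × 10^-11 = 3.05855 × 10^-11 m⁻¹
v² = GM (2/r − 1/a) = 18467.5 m²/s²
v = 135.895 m/s ≈ 135.9 m/s

Final answer: 135.9 m/s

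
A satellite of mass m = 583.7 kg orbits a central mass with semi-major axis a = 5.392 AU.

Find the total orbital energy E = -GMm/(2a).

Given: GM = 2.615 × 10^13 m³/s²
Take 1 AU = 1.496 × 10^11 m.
a = 5.392 AU = 8.06643 × 10^11 m
GM = 2.615 × 10^13 m³/s²
2a = 1.61329 × 10^12 m
GMm = 2.615 × 10^13 × 583.7 = 1.52638 × 10^16 m³·kg/s²
E = −GMm/(2a) = -9461.28 J ≈ -9.461 kJ

Final answer: -9.461 kJ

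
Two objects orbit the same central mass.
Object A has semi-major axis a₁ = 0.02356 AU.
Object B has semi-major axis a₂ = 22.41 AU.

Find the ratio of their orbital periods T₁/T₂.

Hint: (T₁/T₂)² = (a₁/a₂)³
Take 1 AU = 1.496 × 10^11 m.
a₁ = 0.02356 AU = 3.52458 × 10^9 m
a₂ = 22.41 AU = 3.35254 × 10^12 m
a₁/a₂ = 0.00105132
T₁/T₂ = (a₁/a₂)^(3/2) = (0.00105132)^1.5 = 3.40879 × 10^-5

Final answer: T₁/T₂ = 3.409 × 10^-5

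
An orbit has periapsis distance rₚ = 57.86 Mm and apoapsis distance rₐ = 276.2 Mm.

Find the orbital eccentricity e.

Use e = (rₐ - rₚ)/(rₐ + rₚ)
rₚ = 57.86 Mm = 5.786 × 10^7 m
rₐ = 276.2 Mm = 2.762 × 10^8 m
rₐ − rₚ = 2.1834 × 10^8 m
rₐ + rₚ = 3.3406 × 10^8 m
e = (rₐ − rₚ)/(rₐ + rₚ) = 0.653595

Final answer: e = 0.6536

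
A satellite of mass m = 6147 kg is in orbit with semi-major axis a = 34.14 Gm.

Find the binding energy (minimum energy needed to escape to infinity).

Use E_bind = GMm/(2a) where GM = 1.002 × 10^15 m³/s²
a = 34.14 Gm = 3.414 × 10^10 m
GM = 1.002 × 10^15 m³/s²
m = 6147 kg
GMm = 1.002 × 10^15 × 6147 = 6.15929 × 10^18 m³·kg/s²
2a = 6.828 × 10^10 m
E_bind = GMm/(2a) = 9.02064 × 10^7 J ≈ 90.21 MJ

Final answer: 90.21 MJ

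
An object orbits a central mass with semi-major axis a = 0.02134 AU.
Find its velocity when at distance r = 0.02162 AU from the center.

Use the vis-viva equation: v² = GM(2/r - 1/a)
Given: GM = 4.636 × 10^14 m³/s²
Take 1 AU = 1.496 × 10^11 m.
a = 0.02134 AU = 3.19246 × 10^9 m
r = 0.02162 AU = 3.23435 × 10^9 m
GM = 4.636 × 10^14 m³/s²
2/r − 1/a = 6.18362 × 10^-10 − 3.13238 × 10^-10 = 3.05124 × 10^-10 m⁻¹
v² = GM (2/r − 1/a) = 141456 m²/s²
v = 376.106 m/s ≈ 376.1 m/s

Final answer: 376.1 m/s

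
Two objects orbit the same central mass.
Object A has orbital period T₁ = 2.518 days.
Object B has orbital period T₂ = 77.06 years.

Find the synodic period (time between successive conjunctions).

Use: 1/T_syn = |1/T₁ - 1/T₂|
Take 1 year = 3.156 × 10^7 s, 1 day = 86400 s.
T₁ = 2.518 days = 217555 s
T₂ = 77.06 years = 2.43201 × 10^9 s
1/T₁ = 4.59653 × 10^-6 s⁻¹
1/T₂ = 4.11182 × 10^-10 s⁻¹
|1/T₁ − 1/T₂| = 4.59612 × 10^-6 s⁻¹
T_syn = 1 / |1/T₁ − 1/T₂| = 217575 s ≈ 2.518 days

Final answer: T_syn = 2.518 days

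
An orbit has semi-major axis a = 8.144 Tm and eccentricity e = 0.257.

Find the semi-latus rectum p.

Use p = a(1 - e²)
a = 8.144 Tm = 8.144 × 10^12 m
e = 0.257,  e² = 0.066049,  1 − e² = 0.933951
p = a(1 − e²) = 8.144 × 10^12 m × 0.933951 = 7.6061 × 10^12 m ≈ 7.606 Tm

Final answer: p = 7.606 Tm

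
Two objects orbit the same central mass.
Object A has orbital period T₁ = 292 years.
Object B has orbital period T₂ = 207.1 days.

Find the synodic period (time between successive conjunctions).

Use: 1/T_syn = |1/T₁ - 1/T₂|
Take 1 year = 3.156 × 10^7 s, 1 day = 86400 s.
T₁ = 292 years = 9.21552 × 10^9 s
T₂ = 207.1 days = 1.78934 × 10^7 s
1/T₁ = 1.08513 × 10^-10 s⁻¹
1/T₂ = 5.58864 × 10^-8 s⁻¹
|1/T₁ − 1/T₂| = 5.57779 × 10^-8 s⁻¹
T_syn = 1 / |1/T₁ − 1/T₂| = 1.79283 × 10^7 s ≈ 207.5 days

Final answer: T_syn = 207.5 days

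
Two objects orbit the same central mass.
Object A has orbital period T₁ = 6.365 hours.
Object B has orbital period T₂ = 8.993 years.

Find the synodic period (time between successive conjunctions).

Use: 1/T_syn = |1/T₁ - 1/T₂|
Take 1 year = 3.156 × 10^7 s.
T₁ = 6.365 hours = 22914 s
T₂ = 8.993 years = 2.83819 × 10^8 s
1/T₁ = 4.36414 × 10^-5 s⁻¹
1/T₂ = 3.52337 × 10^-9 s⁻¹
|1/T₁ − 1/T₂| = 4.36379 × 10^-5 s⁻¹
T_syn = 1 / |1/T₁ − 1/T₂| = 22915.9 s ≈ 6.366 hours

Final answer: T_syn = 6.366 hours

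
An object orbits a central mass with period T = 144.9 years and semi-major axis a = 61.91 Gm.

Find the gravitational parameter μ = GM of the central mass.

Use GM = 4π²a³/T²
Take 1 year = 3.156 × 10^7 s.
T = 144.9 years = 4.57304 × 10^9 s
a = 61.91 Gm = 6.191 × 10^10 m
a³ = 2.37292 × 10^32 m³
T² = 2.09127 × 10^19 s²
GM = 4π² × (2.37292 × 10^32) / (2.09127 × 10^19) = 4.47952 × 10^14 m³/s²
GM ≈ 4.48 × 10^14 m³/s²

Final answer: GM = 4.48 × 10^14 m³/s²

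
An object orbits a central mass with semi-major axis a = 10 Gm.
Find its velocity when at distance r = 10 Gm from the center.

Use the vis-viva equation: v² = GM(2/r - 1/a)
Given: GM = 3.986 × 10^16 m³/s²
a = 10 Gm = 1 × 10^10 m
r = 10 Gm = 1 × 10^10 m
GM = 3.986 × 10^16 m³/s²
2/r − 1/a = 2 × 10^-10 − 1 × 10^-10 = 1 × 10^-10 m⁻¹
v² = GM (2/r − 1/a) = 3.986 × 10^6 m²/s²
v = 1996.5 m/s ≈ 1.996 km/s

Final answer: 1.996 km/s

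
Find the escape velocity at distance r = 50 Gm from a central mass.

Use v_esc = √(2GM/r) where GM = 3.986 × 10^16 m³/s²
r = 50 Gm = 5 × 10^10 m
GM = 3.986 × 10^16 m³/s²
2GM/r = 2 × (3.986 × 10^16) / (5 × 10^10) = 1.5944 × 10^6 m²/s²
v_esc = √(2GM/r) = 1262.7 m/s ≈ 1.263 km/s

Final answer: 1.263 km/s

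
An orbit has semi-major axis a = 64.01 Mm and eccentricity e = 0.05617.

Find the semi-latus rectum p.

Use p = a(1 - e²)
a = 64.01 Mm = 6.401 × 10^7 m
e = 0.05617,  e² = 0.00315507,  1 − e² = 0.996845
p = a(1 − e²) = 6.401 × 10^7 m × 0.996845 = 6.3808 × 10^7 m ≈ 63.81 Mm

Final answer: p = 63.81 Mm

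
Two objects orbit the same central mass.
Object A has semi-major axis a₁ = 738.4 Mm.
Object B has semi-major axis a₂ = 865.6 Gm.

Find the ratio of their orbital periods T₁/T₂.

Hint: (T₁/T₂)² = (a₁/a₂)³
a₁ = 738.4 Mm = 7.384 × 10^8 m
a₂ = 865.6 Gm = 8.656 × 10^11 m
a₁/a₂ = 0.00085305
T₁/T₂ = (a₁/a₂)^(3/2) = (0.00085305)^1.5 = 2.4915 × 10^-5

Final answer: T₁/T₂ = 2.492 × 10^-5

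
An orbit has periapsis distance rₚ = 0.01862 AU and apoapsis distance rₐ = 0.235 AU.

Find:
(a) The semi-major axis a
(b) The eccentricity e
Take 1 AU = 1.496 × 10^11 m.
rₚ = 0.01862 AU = 2.78555 × 10^9 m
rₐ = 0.235 AU = 3.5156 × 10^10 m
(a) a = (rₚ + rₐ)/2 = 1.89708 × 10^10 m ≈ 0.1268 AU
(b) e = (rₐ − rₚ)/(rₐ + rₚ) = (3.23704 × 10^10) / (3.79416 × 10^10) = 0.853166

Final answer:
(a) a = 0.1268 AU
(b) e = 0.8532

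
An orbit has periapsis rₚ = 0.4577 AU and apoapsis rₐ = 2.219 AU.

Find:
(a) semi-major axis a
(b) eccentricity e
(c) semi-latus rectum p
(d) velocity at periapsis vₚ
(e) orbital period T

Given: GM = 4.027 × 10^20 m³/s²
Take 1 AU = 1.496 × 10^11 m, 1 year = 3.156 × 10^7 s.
rₚ = 0.4577 AU = 6.84719 × 10^10 m
rₐ = 2.219 AU = 3.31962 × 10^11 m
GM = 4.027 × 10^20 m³/s²
a = (rₚ + rₐ)/2 = 2.00217 × 10^11 m
e = (rₐ − rₚ)/(rₐ + rₚ) = (2.6349 × 10^11) / (4.00434 × 10^11) = 0.658012
(a) a = 2.00217 × 10^11 m ≈ 1.338 AU
(b) e = 0.658012 ≈ 0.658
(c) 1 − e² = 0.567021;  p = a(1 − e²) = 2.00217 × 10^11 × 0.567021 = 1.13527 × 10^11 m ≈ 0.7589 AU
(d) vₚ² = GM (2/rₚ − 1/a) = 4.027 × 10^20 × (2.92091 × 10^-11 − 4.99458 × 10^-12) = 9.75117 × 10^9 m²/s²;  vₚ = 98748 m/s ≈ 20.83 AU/year
(e) a³ = 8.02609 × 10^33 m³;  T = 2π √(a³/GM) = 2π × 4.46438 × 10^6 s = 2.80505 × 10^7 s ≈ 0.8888 years

Final answer:
(a) semi-major axis a = 1.338 AU
(b) eccentricity e = 0.658
(c) semi-latus rectum p = 0.7589 AU
(d) velocity at periapsis vₚ = 20.83 AU/year
(e) orbital period T = 0.8888 years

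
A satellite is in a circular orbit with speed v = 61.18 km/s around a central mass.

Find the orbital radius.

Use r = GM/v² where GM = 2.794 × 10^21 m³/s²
v = 61.18 km/s = 61180 m/s
GM = 2.794 × 10^21 m³/s²
v² = 3.74299 × 10^9 m²/s²
r = GM/v² = (2.794 × 10^21) / (3.74299 × 10^9) = 7.46462 × 10^11 m ≈ 746.5 Gm

Final answer: 746.5 Gm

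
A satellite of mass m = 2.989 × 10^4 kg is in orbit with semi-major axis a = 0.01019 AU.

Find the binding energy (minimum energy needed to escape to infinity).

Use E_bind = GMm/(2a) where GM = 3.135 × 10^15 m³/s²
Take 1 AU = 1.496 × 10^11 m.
a = 0.01019 AU = 1.52442 × 10^9 m
GM = 3.135 × 10^15 m³/s²
m = 2.989 × 10^4 kg
GMm = 3.135 × 10^15 × 29890 = 9.37052 × 10^19 m³·kg/s²
2a = 3.04885 × 10^9 m
E_bind = GMm/(2a) = 3.07346 × 10^10 J ≈ 30.73 GJ

Final answer: 30.73 GJ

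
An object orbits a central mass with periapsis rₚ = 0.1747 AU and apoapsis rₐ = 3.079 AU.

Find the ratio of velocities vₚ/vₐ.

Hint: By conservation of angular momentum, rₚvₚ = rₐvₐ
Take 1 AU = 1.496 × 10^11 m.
rₚ = 0.1747 AU = 2.61351 × 10^10 m
rₐ = 3.079 AU = 4.60618 × 10^11 m
rₚvₚ = rₐvₐ  ⇒  vₚ/vₐ = rₐ/rₚ
vₚ/vₐ = (4.60618 × 10^11) / (2.61351 × 10^10) = 17.6245

Final answer: vₚ/vₐ = 17.62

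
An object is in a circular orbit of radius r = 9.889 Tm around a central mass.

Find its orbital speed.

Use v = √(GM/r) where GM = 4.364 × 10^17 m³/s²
r = 9.889 Tm = 9.889 × 10^12 m
GM = 4.364 × 10^17 m³/s²
GM/r = (4.364 × 10^17) / (9.889 × 10^12) = 44129.8 m²/s²
v = √(GM/r) = 210.071 m/s ≈ 210.1 m/s

Final answer: 210.1 m/s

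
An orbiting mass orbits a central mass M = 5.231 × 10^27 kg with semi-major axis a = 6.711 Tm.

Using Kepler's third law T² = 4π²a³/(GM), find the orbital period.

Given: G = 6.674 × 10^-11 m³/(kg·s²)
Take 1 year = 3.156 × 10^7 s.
M = 5.231 × 10^27 kg
GM = G × M = 6.674 × 10^-11 × 5.231 × 10^27 = 3.49117 × 10^17 m³/s²
a = 6.711 Tm = 6.711 × 10^12 m
a³ = 3.02247 × 10^38 m³
T = 2π √(a³/GM) = 2π √((3.02247 × 10^38) / (3.49117 × 10^17)) = 2π × 2.94236 × 10^10 s
T = 1.84874 × 10^11 s ≈ 5858 years

Final answer: 5858 years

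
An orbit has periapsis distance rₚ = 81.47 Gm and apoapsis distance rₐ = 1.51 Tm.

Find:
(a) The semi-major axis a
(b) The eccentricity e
rₚ = 81.47 Gm = 8.147 × 10^10 m
rₐ = 1.51 Tm = 1.51 × 10^12 m
(a) a = (rₚ + rₐ)/2 = 7.95735 × 10^11 m ≈ 795.7 Gm
(b) e = (rₐ − rₚ)/(rₐ + rₚ) = (1.42853 × 10^12) / (1.59147 × 10^12) = 0.897617

Final answer:
(a) a = 795.7 Gm
(b) e = 0.8976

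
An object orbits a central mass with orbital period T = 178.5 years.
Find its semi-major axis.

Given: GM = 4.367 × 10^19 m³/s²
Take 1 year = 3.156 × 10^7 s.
T = 178.5 years = 5.63346 × 10^9 s
GM = 4.367 × 10^19 m³/s²
Kepler's third law: a³ = GM T² / (4π²)
T² = 3.17359 × 10^19 s²
a³ = (4.367 × 10^19) × (3.17359 × 10^19) / (4π²) = 3.51054 × 10^37 m³
a = (a³)^(1/3) = 3.27435 × 10^12 m ≈ 3.274 × 10^12 m

Final answer: 3.274 × 10^12 m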